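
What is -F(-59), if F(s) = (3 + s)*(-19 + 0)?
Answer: -1064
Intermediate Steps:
F(s) = -57 - 19*s (F(s) = (3 + s)*(-19) = -57 - 19*s)
-F(-59) = -(-57 - 19*(-59)) = -(-57 + 1121) = -1*1064 = -1064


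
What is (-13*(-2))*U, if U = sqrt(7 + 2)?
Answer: 78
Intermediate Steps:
U = 3 (U = sqrt(9) = 3)
(-13*(-2))*U = -13*(-2)*3 = 26*3 = 78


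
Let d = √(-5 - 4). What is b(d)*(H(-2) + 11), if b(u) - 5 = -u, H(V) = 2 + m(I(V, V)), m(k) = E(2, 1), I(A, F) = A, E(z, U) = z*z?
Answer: 85 - 51*I ≈ 85.0 - 51.0*I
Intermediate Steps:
E(z, U) = z²
m(k) = 4 (m(k) = 2² = 4)
H(V) = 6 (H(V) = 2 + 4 = 6)
d = 3*I (d = √(-9) = 3*I ≈ 3.0*I)
b(u) = 5 - u
b(d)*(H(-2) + 11) = (5 - 3*I)*(6 + 11) = (5 - 3*I)*17 = 85 - 51*I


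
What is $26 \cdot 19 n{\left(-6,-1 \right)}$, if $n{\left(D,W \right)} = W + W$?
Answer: $-988$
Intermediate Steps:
$n{\left(D,W \right)} = 2 W$
$26 \cdot 19 n{\left(-6,-1 \right)} = 26 \cdot 19 \cdot 2 \left(-1\right) = 494 \left(-2\right) = -988$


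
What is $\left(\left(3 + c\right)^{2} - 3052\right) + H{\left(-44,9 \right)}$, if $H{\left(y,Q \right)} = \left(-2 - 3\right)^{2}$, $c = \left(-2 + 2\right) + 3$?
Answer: $-2991$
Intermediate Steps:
$c = 3$ ($c = 0 + 3 = 3$)
$H{\left(y,Q \right)} = 25$ ($H{\left(y,Q \right)} = \left(-5\right)^{2} = 25$)
$\left(\left(3 + c\right)^{2} - 3052\right) + H{\left(-44,9 \right)} = \left(\left(3 + 3\right)^{2} - 3052\right) + 25 = \left(6^{2} - 3052\right) + 25 = \left(36 - 3052\right) + 25 = -3016 + 25 = -2991$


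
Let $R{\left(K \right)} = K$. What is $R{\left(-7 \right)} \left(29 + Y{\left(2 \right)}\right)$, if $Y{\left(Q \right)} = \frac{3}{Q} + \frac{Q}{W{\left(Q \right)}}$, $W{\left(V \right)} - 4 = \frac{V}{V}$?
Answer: $- \frac{2163}{10} \approx -216.3$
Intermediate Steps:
$W{\left(V \right)} = 5$ ($W{\left(V \right)} = 4 + \frac{V}{V} = 4 + 1 = 5$)
$Y{\left(Q \right)} = \frac{3}{Q} + \frac{Q}{5}$
$R{\left(-7 \right)} \left(29 + Y{\left(2 \right)}\right) = - 7 \left(29 + \left(\frac{3}{2} + \frac{1}{5} \cdot 2\right)\right) = - 7 \left(29 + \left(3 \cdot \frac{1}{2} + \frac{2}{5}\right)\right) = - 7 \left(29 + \left(\frac{3}{2} + \frac{2}{5}\right)\right) = - 7 \left(29 + \frac{19}{10}\right) = \left(-7\right) \frac{309}{10} = - \frac{2163}{10}$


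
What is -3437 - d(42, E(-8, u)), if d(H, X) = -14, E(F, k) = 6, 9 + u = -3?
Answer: -3423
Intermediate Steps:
u = -12 (u = -9 - 3 = -12)
-3437 - d(42, E(-8, u)) = -3437 - 1*(-14) = -3437 + 14 = -3423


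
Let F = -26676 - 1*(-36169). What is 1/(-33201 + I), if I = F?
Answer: -1/23708 ≈ -4.2180e-5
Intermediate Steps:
F = 9493 (F = -26676 + 36169 = 9493)
I = 9493
1/(-33201 + I) = 1/(-33201 + 9493) = 1/(-23708) = -1/23708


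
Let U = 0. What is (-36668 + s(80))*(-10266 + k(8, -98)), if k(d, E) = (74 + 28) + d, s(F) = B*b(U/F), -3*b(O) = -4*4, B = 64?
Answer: 1106800880/3 ≈ 3.6893e+8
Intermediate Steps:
b(O) = 16/3 (b(O) = -(-4)*4/3 = -1/3*(-16) = 16/3)
s(F) = 1024/3 (s(F) = 64*(16/3) = 1024/3)
k(d, E) = 102 + d
(-36668 + s(80))*(-10266 + k(8, -98)) = (-36668 + 1024/3)*(-10266 + (102 + 8)) = -108980*(-10266 + 110)/3 = -108980/3*(-10156) = 1106800880/3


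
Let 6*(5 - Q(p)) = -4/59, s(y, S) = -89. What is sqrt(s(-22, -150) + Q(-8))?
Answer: I*sqrt(2631282)/177 ≈ 9.1645*I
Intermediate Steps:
Q(p) = 887/177 (Q(p) = 5 - (-2)/(3*59) = 5 - 1/6*(-4/59) = 5 + 2/177 = 887/177)
sqrt(s(-22, -150) + Q(-8)) = sqrt(-89 + 887/177) = sqrt(-14866/177) = I*sqrt(2631282)/177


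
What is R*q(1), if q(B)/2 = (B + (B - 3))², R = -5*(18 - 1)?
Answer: -170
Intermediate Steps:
R = -85 (R = -5*17 = -85)
q(B) = 2*(-3 + 2*B)² (q(B) = 2*(B + (B - 3))² = 2*(B + (-3 + B))² = 2*(-3 + 2*B)²)
R*q(1) = -170*(-3 + 2*1)² = -170*(-3 + 2)² = -170*(-1)² = -170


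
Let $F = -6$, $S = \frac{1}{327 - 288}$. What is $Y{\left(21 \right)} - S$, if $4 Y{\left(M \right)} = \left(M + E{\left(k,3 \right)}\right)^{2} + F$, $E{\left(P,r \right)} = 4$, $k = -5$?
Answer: $\frac{24137}{156} \approx 154.72$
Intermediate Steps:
$S = \frac{1}{39} \approx 0.025641$
$Y{\left(M \right)} = - \frac{3}{2} + \frac{\left(4 + M\right)^{2}}{4}$ ($Y{\left(M \right)} = \frac{\left(M + 4\right)^{2} - 6}{4} = \frac{\left(4 + M\right)^{2} - 6}{4} = \frac{-6 + \left(4 + M\right)^{2}}{4} = - \frac{3}{2} + \frac{\left(4 + M\right)^{2}}{4}$)
$Y{\left(21 \right)} - S = \left(- \frac{3}{2} + \frac{\left(4 + 21\right)^{2}}{4}\right) - \frac{1}{39} = \left(- \frac{3}{2} + \frac{25^{2}}{4}\right) - \frac{1}{39} = \left(- \frac{3}{2} + \frac{1}{4} \cdot 625\right) - \frac{1}{39} = \left(- \frac{3}{2} + \frac{625}{4}\right) - \frac{1}{39} = \frac{619}{4} - \frac{1}{39} = \frac{24137}{156}$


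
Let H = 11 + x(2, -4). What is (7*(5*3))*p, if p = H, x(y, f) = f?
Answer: 735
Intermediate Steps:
H = 7 (H = 11 - 4 = 7)
p = 7
(7*(5*3))*p = (7*(5*3))*7 = (7*15)*7 = 105*7 = 735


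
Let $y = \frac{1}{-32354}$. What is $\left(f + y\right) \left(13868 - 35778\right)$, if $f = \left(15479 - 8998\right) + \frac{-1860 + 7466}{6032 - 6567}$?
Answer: $- \frac{35056243993203}{247277} \approx -1.4177 \cdot 10^{8}$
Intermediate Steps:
$f = \frac{3461729}{535}$ ($f = 6481 + \frac{5606}{-535} = 6481 + 5606 \left(- \frac{1}{535}\right) = 6481 - \frac{5606}{535} = \frac{3461729}{535} \approx 6470.5$)
$y = - \frac{1}{32354} \approx -3.0908 \cdot 10^{-5}$
$\left(f + y\right) \left(13868 - 35778\right) = \left(\frac{3461729}{535} - \frac{1}{32354}\right) \left(13868 - 35778\right) = \frac{112000779531}{17309390} \left(-21910\right) = - \frac{35056243993203}{247277}$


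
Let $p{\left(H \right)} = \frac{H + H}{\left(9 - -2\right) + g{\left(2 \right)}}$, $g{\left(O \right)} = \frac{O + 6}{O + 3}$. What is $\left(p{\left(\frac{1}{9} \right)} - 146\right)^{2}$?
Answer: $\frac{6851203984}{321489} \approx 21311.0$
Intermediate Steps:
$g{\left(O \right)} = \frac{6 + O}{3 + O}$
$p{\left(H \right)} = \frac{10 H}{63}$ ($p{\left(H \right)} = \frac{H + H}{\left(9 - -2\right) + \frac{6 + 2}{3 + 2}} = \frac{2 H}{\left(9 + 2\right) + \frac{1}{5} \cdot 8} = \frac{2 H}{11 + \frac{1}{5} \cdot 8} = \frac{2 H}{11 + \frac{8}{5}} = \frac{2 H}{\frac{63}{5}} = 2 H \frac{5}{63} = \frac{10 H}{63}$)
$\left(p{\left(\frac{1}{9} \right)} - 146\right)^{2} = \left(\frac{10}{63 \cdot 9} - 146\right)^{2} = \left(\frac{10}{63} \cdot \frac{1}{9} - 146\right)^{2} = \left(\frac{10}{567} - 146\right)^{2} = \left(- \frac{82772}{567}\right)^{2} = \frac{6851203984}{321489}$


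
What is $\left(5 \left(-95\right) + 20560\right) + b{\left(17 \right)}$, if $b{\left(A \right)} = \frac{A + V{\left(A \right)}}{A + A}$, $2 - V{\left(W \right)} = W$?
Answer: $\frac{341446}{17} \approx 20085.0$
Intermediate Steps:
$V{\left(W \right)} = 2 - W$
$b{\left(A \right)} = \frac{1}{A}$ ($b{\left(A \right)} = \frac{A - \left(-2 + A\right)}{A + A} = \frac{2}{2 A} = 2 \frac{1}{2 A} = \frac{1}{A}$)
$\left(5 \left(-95\right) + 20560\right) + b{\left(17 \right)} = \left(5 \left(-95\right) + 20560\right) + \frac{1}{17} = \left(-475 + 20560\right) + \frac{1}{17} = 20085 + \frac{1}{17} = \frac{341446}{17}$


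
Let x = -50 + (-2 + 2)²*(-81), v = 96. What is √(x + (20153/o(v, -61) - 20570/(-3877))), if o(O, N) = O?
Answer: √1430573477862/93048 ≈ 12.854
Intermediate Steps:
x = -50 (x = -50 + 0²*(-81) = -50 + 0*(-81) = -50 + 0 = -50)
√(x + (20153/o(v, -61) - 20570/(-3877))) = √(-50 + (20153/96 - 20570/(-3877))) = √(-50 + (20153*(1/96) - 20570*(-1/3877))) = √(-50 + (20153/96 + 20570/3877)) = √(-50 + 80107901/372192) = √(61498301/372192) = √1430573477862/93048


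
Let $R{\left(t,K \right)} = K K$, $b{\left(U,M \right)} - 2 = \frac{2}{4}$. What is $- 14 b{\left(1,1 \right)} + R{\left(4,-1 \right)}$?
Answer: $-34$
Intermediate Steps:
$b{\left(U,M \right)} = \frac{5}{2}$ ($b{\left(U,M \right)} = 2 + \frac{2}{4} = 2 + 2 \cdot \frac{1}{4} = 2 + \frac{1}{2} = \frac{5}{2}$)
$R{\left(t,K \right)} = K^{2}$
$- 14 b{\left(1,1 \right)} + R{\left(4,-1 \right)} = \left(-14\right) \frac{5}{2} + \left(-1\right)^{2} = -35 + 1 = -34$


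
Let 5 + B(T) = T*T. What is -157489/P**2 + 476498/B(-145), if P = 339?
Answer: 25724603939/1207819710 ≈ 21.298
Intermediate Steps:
B(T) = -5 + T**2 (B(T) = -5 + T*T = -5 + T**2)
-157489/P**2 + 476498/B(-145) = -157489/(339**2) + 476498/(-5 + (-145)**2) = -157489/114921 + 476498/(-5 + 21025) = -157489*1/114921 + 476498/21020 = -157489/114921 + 476498*(1/21020) = -157489/114921 + 238249/10510 = 25724603939/1207819710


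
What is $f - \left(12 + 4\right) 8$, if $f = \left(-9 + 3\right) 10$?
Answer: $-188$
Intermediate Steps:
$f = -60$ ($f = \left(-6\right) 10 = -60$)
$f - \left(12 + 4\right) 8 = -60 - \left(12 + 4\right) 8 = -60 - 16 \cdot 8 = -60 - 128 = -188$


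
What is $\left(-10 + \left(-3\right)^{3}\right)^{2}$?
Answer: $1369$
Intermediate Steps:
$\left(-10 + \left(-3\right)^{3}\right)^{2} = \left(-10 - 27\right)^{2} = \left(-37\right)^{2} = 1369$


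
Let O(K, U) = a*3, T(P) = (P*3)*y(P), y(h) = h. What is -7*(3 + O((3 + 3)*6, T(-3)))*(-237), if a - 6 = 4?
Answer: 54747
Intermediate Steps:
a = 10 (a = 6 + 4 = 10)
T(P) = 3*P² (T(P) = (P*3)*P = (3*P)*P = 3*P²)
O(K, U) = 30 (O(K, U) = 10*3 = 30)
-7*(3 + O((3 + 3)*6, T(-3)))*(-237) = -7*(3 + 30)*(-237) = -7*33*(-237) = -231*(-237) = 54747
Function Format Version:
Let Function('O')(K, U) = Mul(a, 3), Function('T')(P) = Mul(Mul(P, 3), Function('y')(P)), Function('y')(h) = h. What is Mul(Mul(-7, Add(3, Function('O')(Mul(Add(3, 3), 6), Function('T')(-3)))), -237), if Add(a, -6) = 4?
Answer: 54747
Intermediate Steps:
a = 10 (a = Add(6, 4) = 10)
Function('T')(P) = Mul(3, Pow(P, 2)) (Function('T')(P) = Mul(Mul(P, 3), P) = Mul(Mul(3, P), P) = Mul(3, Pow(P, 2)))
Function('O')(K, U) = 30 (Function('O')(K, U) = Mul(10, 3) = 30)
Mul(Mul(-7, Add(3, Function('O')(Mul(Add(3, 3), 6), Function('T')(-3)))), -237) = Mul(Mul(-7, Add(3, 30)), -237) = Mul(Mul(-7, 33), -237) = Mul(-231, -237) = 54747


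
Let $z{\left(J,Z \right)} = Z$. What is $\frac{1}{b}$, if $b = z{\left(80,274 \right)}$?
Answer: $\frac{1}{274} \approx 0.0036496$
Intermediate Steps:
$b = 274$
$\frac{1}{b} = \frac{1}{274}$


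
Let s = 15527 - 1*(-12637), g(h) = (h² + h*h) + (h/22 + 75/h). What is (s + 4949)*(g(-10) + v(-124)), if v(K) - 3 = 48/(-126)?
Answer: 2978017655/462 ≈ 6.4459e+6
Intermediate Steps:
g(h) = 2*h² + 75/h + h/22 (g(h) = (h² + h²) + (h*(1/22) + 75/h) = 2*h² + (h/22 + 75/h) = 2*h² + (75/h + h/22) = 2*h² + 75/h + h/22)
s = 28164 (s = 15527 + 12637 = 28164)
v(K) = 55/21 (v(K) = 3 + 48/(-126) = 3 + 48*(-1/126) = 3 - 8/21 = 55/21)
(s + 4949)*(g(-10) + v(-124)) = (28164 + 4949)*((2*(-10)² + 75/(-10) + (1/22)*(-10)) + 55/21) = 33113*((2*100 + 75*(-⅒) - 5/11) + 55/21) = 33113*((200 - 15/2 - 5/11) + 55/21) = 33113*(4225/22 + 55/21) = 33113*(89935/462) = 2978017655/462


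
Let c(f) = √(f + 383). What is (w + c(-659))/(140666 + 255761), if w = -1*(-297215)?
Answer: 297215/396427 + 2*I*√69/396427 ≈ 0.74973 + 4.1907e-5*I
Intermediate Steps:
w = 297215
c(f) = √(383 + f)
(w + c(-659))/(140666 + 255761) = (297215 + √(383 - 659))/(140666 + 255761) = (297215 + √(-276))/396427 = (297215 + 2*I*√69)*(1/396427) = 297215/396427 + 2*I*√69/396427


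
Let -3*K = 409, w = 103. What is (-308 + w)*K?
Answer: 83845/3 ≈ 27948.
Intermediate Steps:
K = -409/3 (K = -⅓*409 = -409/3 ≈ -136.33)
(-308 + w)*K = (-308 + 103)*(-409/3) = -205*(-409/3) = 83845/3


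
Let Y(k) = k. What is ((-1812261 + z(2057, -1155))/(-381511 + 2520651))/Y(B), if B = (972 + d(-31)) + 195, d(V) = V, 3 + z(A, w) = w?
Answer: -1813419/2430063040 ≈ -0.00074624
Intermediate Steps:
z(A, w) = -3 + w
B = 1136 (B = (972 - 31) + 195 = 941 + 195 = 1136)
((-1812261 + z(2057, -1155))/(-381511 + 2520651))/Y(B) = ((-1812261 + (-3 - 1155))/(-381511 + 2520651))/1136 = ((-1812261 - 1158)/2139140)*(1/1136) = -1813419*1/2139140*(1/1136) = -1813419/2139140*1/1136 = -1813419/2430063040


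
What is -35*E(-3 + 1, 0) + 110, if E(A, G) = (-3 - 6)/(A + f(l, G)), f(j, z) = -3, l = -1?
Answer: 47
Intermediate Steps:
E(A, G) = -9/(-3 + A) (E(A, G) = (-3 - 6)/(A - 3) = -9/(-3 + A))
-35*E(-3 + 1, 0) + 110 = -(-315)/(-3 + (-3 + 1)) + 110 = -(-315)/(-3 - 2) + 110 = -(-315)/(-5) + 110 = -(-315)*(-1)/5 + 110 = -35*9/5 + 110 = -63 + 110 = 47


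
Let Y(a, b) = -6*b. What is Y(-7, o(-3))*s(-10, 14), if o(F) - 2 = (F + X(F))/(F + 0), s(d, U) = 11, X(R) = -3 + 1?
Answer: -242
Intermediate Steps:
X(R) = -2
o(F) = 2 + (-2 + F)/F (o(F) = 2 + (F - 2)/(F + 0) = 2 + (-2 + F)/F)
Y(-7, o(-3))*s(-10, 14) = -6*(3 - 2/(-3))*11 = -6*(3 - 2*(-1/3))*11 = -6*(3 + 2/3)*11 = -6*11/3*11 = -22*11 = -242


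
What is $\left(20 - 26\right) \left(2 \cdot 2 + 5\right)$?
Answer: $-54$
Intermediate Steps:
$\left(20 - 26\right) \left(2 \cdot 2 + 5\right) = - 6 \left(4 + 5\right) = \left(-6\right) 9 = -54$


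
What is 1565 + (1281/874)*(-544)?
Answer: 335473/437 ≈ 767.67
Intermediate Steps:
1565 + (1281/874)*(-544) = 1565 - 348432/437 = 335473/437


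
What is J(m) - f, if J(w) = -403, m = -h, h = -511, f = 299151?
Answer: -299554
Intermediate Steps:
m = 511 (m = -1*(-511) = 511)
J(m) - f = -403 - 1*299151 = -403 - 299151 = -299554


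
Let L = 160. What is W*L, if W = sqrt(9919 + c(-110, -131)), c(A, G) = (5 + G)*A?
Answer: 160*sqrt(23779) ≈ 24673.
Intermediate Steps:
c(A, G) = A*(5 + G)
W = sqrt(23779) (W = sqrt(9919 - 110*(5 - 131)) = sqrt(9919 - 110*(-126)) = sqrt(9919 + 13860) = sqrt(23779) ≈ 154.20)
W*L = sqrt(23779)*160 = 160*sqrt(23779)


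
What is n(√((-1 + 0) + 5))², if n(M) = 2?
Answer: 4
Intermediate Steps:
n(√((-1 + 0) + 5))² = 2² = 4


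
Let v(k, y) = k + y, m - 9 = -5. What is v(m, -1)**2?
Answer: 9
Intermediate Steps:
m = 4 (m = 9 - 5 = 4)
v(m, -1)**2 = (4 - 1)**2 = 3**2 = 9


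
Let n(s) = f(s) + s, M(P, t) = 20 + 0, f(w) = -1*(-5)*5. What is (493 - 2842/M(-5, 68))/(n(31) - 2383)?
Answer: -3509/23270 ≈ -0.15079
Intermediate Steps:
f(w) = 25 (f(w) = 5*5 = 25)
M(P, t) = 20
n(s) = 25 + s
(493 - 2842/M(-5, 68))/(n(31) - 2383) = (493 - 2842/20)/((25 + 31) - 2383) = (493 - 2842*1/20)/(56 - 2383) = (493 - 1421/10)/(-2327) = (3509/10)*(-1/2327) = -3509/23270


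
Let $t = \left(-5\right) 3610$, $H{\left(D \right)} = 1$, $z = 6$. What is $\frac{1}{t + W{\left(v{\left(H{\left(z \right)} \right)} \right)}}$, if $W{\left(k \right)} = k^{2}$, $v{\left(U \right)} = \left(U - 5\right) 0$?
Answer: $- \frac{1}{18050} \approx -5.5402 \cdot 10^{-5}$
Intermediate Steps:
$t = -18050$
$v{\left(U \right)} = 0$ ($v{\left(U \right)} = \left(-5 + U\right) 0 = 0$)
$\frac{1}{t + W{\left(v{\left(H{\left(z \right)} \right)} \right)}} = \frac{1}{-18050 + 0^{2}} = \frac{1}{-18050 + 0} = \frac{1}{-18050} = - \frac{1}{18050}$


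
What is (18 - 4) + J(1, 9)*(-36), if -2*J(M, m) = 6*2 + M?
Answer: 248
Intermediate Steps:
J(M, m) = -6 - M/2 (J(M, m) = -(6*2 + M)/2 = -(12 + M)/2 = -6 - M/2)
(18 - 4) + J(1, 9)*(-36) = (18 - 4) + (-6 - ½*1)*(-36) = 14 + (-6 - ½)*(-36) = 14 - 13/2*(-36) = 14 + 234 = 248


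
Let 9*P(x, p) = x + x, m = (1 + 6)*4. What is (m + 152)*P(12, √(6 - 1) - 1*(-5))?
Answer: 480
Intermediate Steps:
m = 28 (m = 7*4 = 28)
P(x, p) = 2*x/9 (P(x, p) = (x + x)/9 = (2*x)/9 = 2*x/9)
(m + 152)*P(12, √(6 - 1) - 1*(-5)) = (28 + 152)*((2/9)*12) = 180*(8/3) = 480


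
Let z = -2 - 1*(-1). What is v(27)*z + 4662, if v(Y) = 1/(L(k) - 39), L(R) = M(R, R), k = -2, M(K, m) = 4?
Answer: 163171/35 ≈ 4662.0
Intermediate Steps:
L(R) = 4
z = -1 (z = -2 + 1 = -1)
v(Y) = -1/35 (v(Y) = 1/(4 - 39) = 1/(-35) = -1/35)
v(27)*z + 4662 = -1/35*(-1) + 4662 = 1/35 + 4662 = 163171/35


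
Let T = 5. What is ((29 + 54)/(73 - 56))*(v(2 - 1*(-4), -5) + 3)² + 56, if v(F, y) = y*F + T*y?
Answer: 225384/17 ≈ 13258.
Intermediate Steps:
v(F, y) = 5*y + F*y (v(F, y) = y*F + 5*y = F*y + 5*y = 5*y + F*y)
((29 + 54)/(73 - 56))*(v(2 - 1*(-4), -5) + 3)² + 56 = ((29 + 54)/(73 - 56))*(-5*(5 + (2 - 1*(-4))) + 3)² + 56 = (83/17)*(-5*(5 + (2 + 4)) + 3)² + 56 = (83*(1/17))*(-5*(5 + 6) + 3)² + 56 = 83*(-5*11 + 3)²/17 + 56 = 83*(-55 + 3)²/17 + 56 = (83/17)*(-52)² + 56 = (83/17)*2704 + 56 = 224432/17 + 56 = 225384/17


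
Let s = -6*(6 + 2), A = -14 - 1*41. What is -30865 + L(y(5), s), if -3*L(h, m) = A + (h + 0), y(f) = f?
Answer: -92545/3 ≈ -30848.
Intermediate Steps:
A = -55 (A = -14 - 41 = -55)
s = -48 (s = -6*8 = -48)
L(h, m) = 55/3 - h/3 (L(h, m) = -(-55 + (h + 0))/3 = -(-55 + h)/3 = 55/3 - h/3)
-30865 + L(y(5), s) = -30865 + (55/3 - 1/3*5) = -30865 + (55/3 - 5/3) = -30865 + 50/3 = -92545/3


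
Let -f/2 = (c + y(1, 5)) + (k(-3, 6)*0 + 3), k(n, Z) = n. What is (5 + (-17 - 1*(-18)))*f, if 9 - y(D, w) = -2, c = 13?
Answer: -324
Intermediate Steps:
y(D, w) = 11 (y(D, w) = 9 - 1*(-2) = 9 + 2 = 11)
f = -54 (f = -2*((13 + 11) + (-3*0 + 3)) = -2*(24 + (0 + 3)) = -2*(24 + 3) = -2*27 = -54)
(5 + (-17 - 1*(-18)))*f = (5 + (-17 - 1*(-18)))*(-54) = (5 + (-17 + 18))*(-54) = (5 + 1)*(-54) = 6*(-54) = -324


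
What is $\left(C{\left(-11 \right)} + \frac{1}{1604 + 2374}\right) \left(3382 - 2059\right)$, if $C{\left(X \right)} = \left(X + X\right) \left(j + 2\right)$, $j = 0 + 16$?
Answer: $- \frac{231567189}{442} \approx -5.2391 \cdot 10^{5}$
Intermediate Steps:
$j = 16$
$C{\left(X \right)} = 36 X$ ($C{\left(X \right)} = \left(X + X\right) \left(16 + 2\right) = 2 X 18 = 36 X$)
$\left(C{\left(-11 \right)} + \frac{1}{1604 + 2374}\right) \left(3382 - 2059\right) = \left(36 \left(-11\right) + \frac{1}{1604 + 2374}\right) \left(3382 - 2059\right) = \left(-396 + \frac{1}{3978}\right) 1323 = \left(- \frac{1575287}{3978}\right) 1323 = - \frac{231567189}{442}$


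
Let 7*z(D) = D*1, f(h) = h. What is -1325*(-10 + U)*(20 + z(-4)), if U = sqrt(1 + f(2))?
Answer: 1802000/7 - 180200*sqrt(3)/7 ≈ 2.1284e+5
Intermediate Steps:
z(D) = D/7 (z(D) = (D*1)/7 = D/7)
U = sqrt(3) (U = sqrt(1 + 2) = sqrt(3) ≈ 1.7320)
-1325*(-10 + U)*(20 + z(-4)) = -1325*(-10 + sqrt(3))*(20 + (1/7)*(-4)) = -1325*(-10 + sqrt(3))*(20 - 4/7) = -1325*(-10 + sqrt(3))*136/7 = -1325*(-1360/7 + 136*sqrt(3)/7) = 1802000/7 - 180200*sqrt(3)/7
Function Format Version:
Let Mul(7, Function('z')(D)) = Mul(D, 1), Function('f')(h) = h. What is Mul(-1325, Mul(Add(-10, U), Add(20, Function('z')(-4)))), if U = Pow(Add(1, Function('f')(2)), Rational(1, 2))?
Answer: Add(Rational(1802000, 7), Mul(Rational(-180200, 7), Pow(3, Rational(1, 2)))) ≈ 2.1284e+5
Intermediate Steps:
Function('z')(D) = Mul(Rational(1, 7), D) (Function('z')(D) = Mul(Rational(1, 7), Mul(D, 1)) = Mul(Rational(1, 7), D))
U = Pow(3, Rational(1, 2)) (U = Pow(Add(1, 2), Rational(1, 2)) = Pow(3, Rational(1, 2)) ≈ 1.7320)
Mul(-1325, Mul(Add(-10, U), Add(20, Function('z')(-4)))) = Mul(-1325, Mul(Add(-10, Pow(3, Rational(1, 2))), Add(20, Mul(Rational(1, 7), -4)))) = Mul(-1325, Mul(Add(-10, Pow(3, Rational(1, 2))), Add(20, Rational(-4, 7)))) = Mul(-1325, Mul(Add(-10, Pow(3, Rational(1, 2))), Rational(136, 7))) = Mul(-1325, Add(Rational(-1360, 7), Mul(Rational(136, 7), Pow(3, Rational(1, 2))))) = Add(Rational(1802000, 7), Mul(Rational(-180200, 7), Pow(3, Rational(1, 2))))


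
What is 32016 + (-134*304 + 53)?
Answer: -8667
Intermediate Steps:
32016 + (-134*304 + 53) = 32016 + (-40736 + 53) = 32016 - 40683 = -8667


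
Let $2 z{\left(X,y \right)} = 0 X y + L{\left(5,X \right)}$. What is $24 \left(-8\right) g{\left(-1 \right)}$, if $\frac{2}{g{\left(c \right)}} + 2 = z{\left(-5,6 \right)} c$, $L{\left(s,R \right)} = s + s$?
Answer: $\frac{384}{7} \approx 54.857$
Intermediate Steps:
$L{\left(s,R \right)} = 2 s$
$z{\left(X,y \right)} = 5$ ($z{\left(X,y \right)} = \frac{0 X y + 2 \cdot 5}{2} = \frac{0 y + 10}{2} = \frac{0 + 10}{2} = \frac{1}{2} \cdot 10 = 5$)
$g{\left(c \right)} = \frac{2}{-2 + 5 c}$
$24 \left(-8\right) g{\left(-1 \right)} = 24 \left(-8\right) \frac{2}{-2 + 5 \left(-1\right)} = - 192 \frac{2}{-2 - 5} = - 192 \frac{2}{-7} = - 192 \cdot 2 \left(- \frac{1}{7}\right) = \left(-192\right) \left(- \frac{2}{7}\right) = \frac{384}{7}$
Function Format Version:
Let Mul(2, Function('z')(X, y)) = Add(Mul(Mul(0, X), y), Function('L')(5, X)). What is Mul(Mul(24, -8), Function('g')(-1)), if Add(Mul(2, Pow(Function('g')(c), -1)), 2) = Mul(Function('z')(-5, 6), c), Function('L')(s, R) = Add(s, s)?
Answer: Rational(384, 7) ≈ 54.857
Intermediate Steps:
Function('L')(s, R) = Mul(2, s)
Function('z')(X, y) = 5 (Function('z')(X, y) = Mul(Rational(1, 2), Add(Mul(Mul(0, X), y), Mul(2, 5))) = Mul(Rational(1, 2), Add(Mul(0, y), 10)) = Mul(Rational(1, 2), Add(0, 10)) = Mul(Rational(1, 2), 10) = 5)
Function('g')(c) = Mul(2, Pow(Add(-2, Mul(5, c)), -1))
Mul(Mul(24, -8), Function('g')(-1)) = Mul(Mul(24, -8), Mul(2, Pow(Add(-2, Mul(5, -1)), -1))) = Mul(-192, Mul(2, Pow(Add(-2, -5), -1))) = Mul(-192, Mul(2, Pow(-7, -1))) = Mul(-192, Mul(2, Rational(-1, 7))) = Mul(-192, Rational(-2, 7)) = Rational(384, 7)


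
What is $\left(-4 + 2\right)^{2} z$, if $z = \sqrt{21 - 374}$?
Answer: $4 i \sqrt{353} \approx 75.153 i$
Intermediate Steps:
$z = i \sqrt{353}$ ($z = \sqrt{-353} = i \sqrt{353} \approx 18.788 i$)
$\left(-4 + 2\right)^{2} z = \left(-4 + 2\right)^{2} i \sqrt{353} = \left(-2\right)^{2} i \sqrt{353} = 4 i \sqrt{353}$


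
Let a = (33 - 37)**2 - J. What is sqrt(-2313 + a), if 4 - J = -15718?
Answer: I*sqrt(18019) ≈ 134.23*I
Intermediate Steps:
J = 15722 (J = 4 - 1*(-15718) = 4 + 15718 = 15722)
a = -15706 (a = (33 - 37)**2 - 1*15722 = (-4)**2 - 15722 = 16 - 15722 = -15706)
sqrt(-2313 + a) = sqrt(-2313 - 15706) = sqrt(-18019) = I*sqrt(18019)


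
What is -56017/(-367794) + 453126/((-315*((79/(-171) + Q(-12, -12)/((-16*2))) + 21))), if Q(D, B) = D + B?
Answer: -12988063313/192642030 ≈ -67.421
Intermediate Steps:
Q(D, B) = B + D
-56017/(-367794) + 453126/((-315*((79/(-171) + Q(-12, -12)/((-16*2))) + 21))) = -56017/(-367794) + 453126/((-315*((79/(-171) + (-12 - 12)/((-16*2))) + 21))) = -56017*(-1/367794) + 453126/((-315*((79*(-1/171) - 24/(-32)) + 21))) = 403/2646 + 453126/((-315*((-79/171 - 24*(-1/32)) + 21))) = 403/2646 + 453126/((-315*((-79/171 + ¾) + 21))) = 403/2646 + 453126/((-315*(197/684 + 21))) = 403/2646 + 453126/((-315*14561/684)) = 403/2646 + 453126/(-509635/76) = 403/2646 + 453126*(-76/509635) = 403/2646 - 34437576/509635 = -12988063313/192642030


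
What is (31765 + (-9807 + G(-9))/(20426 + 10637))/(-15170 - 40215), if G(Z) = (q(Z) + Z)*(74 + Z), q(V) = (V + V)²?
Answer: -986726863/1720424255 ≈ -0.57354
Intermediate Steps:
q(V) = 4*V² (q(V) = (2*V)² = 4*V²)
G(Z) = (74 + Z)*(Z + 4*Z²) (G(Z) = (4*Z² + Z)*(74 + Z) = (Z + 4*Z²)*(74 + Z) = (74 + Z)*(Z + 4*Z²))
(31765 + (-9807 + G(-9))/(20426 + 10637))/(-15170 - 40215) = (31765 + (-9807 - 9*(74 + 4*(-9)² + 297*(-9)))/(20426 + 10637))/(-15170 - 40215) = (31765 + (-9807 - 9*(74 + 4*81 - 2673))/31063)/(-55385) = (31765 + (-9807 - 9*(74 + 324 - 2673))*(1/31063))*(-1/55385) = (31765 + (-9807 - 9*(-2275))*(1/31063))*(-1/55385) = (31765 + (-9807 + 20475)*(1/31063))*(-1/55385) = (31765 + 10668*(1/31063))*(-1/55385) = (31765 + 10668/31063)*(-1/55385) = (986726863/31063)*(-1/55385) = -986726863/1720424255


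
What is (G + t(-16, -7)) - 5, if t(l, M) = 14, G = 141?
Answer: 150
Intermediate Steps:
(G + t(-16, -7)) - 5 = (141 + 14) - 5 = 155 - 5 = 150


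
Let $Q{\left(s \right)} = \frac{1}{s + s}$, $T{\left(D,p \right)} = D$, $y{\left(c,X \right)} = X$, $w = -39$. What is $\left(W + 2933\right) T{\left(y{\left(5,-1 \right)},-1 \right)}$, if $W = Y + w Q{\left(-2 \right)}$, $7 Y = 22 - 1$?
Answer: $- \frac{11783}{4} \approx -2945.8$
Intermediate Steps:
$Q{\left(s \right)} = \frac{1}{2 s}$
$Y = 3$ ($Y = \frac{22 - 1}{7} = \frac{1}{7} \cdot 21 = 3$)
$W = \frac{51}{4}$ ($W = 3 - 39 \frac{1}{2 \left(-2\right)} = 3 - 39 \cdot \frac{1}{2} \left(- \frac{1}{2}\right) = 3 - - \frac{39}{4} = 3 + \frac{39}{4} = \frac{51}{4} \approx 12.75$)
$\left(W + 2933\right) T{\left(y{\left(5,-1 \right)},-1 \right)} = \left(\frac{51}{4} + 2933\right) \left(-1\right) = \frac{11783}{4} \left(-1\right) = - \frac{11783}{4}$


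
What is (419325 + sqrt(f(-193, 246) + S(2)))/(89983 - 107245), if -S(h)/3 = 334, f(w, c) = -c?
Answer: -139775/5754 - 2*I*sqrt(78)/8631 ≈ -24.292 - 0.0020465*I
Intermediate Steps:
S(h) = -1002 (S(h) = -3*334 = -1002)
(419325 + sqrt(f(-193, 246) + S(2)))/(89983 - 107245) = (419325 + sqrt(-1*246 - 1002))/(89983 - 107245) = (419325 + sqrt(-246 - 1002))/(-17262) = (419325 + sqrt(-1248))*(-1/17262) = (419325 + 4*I*sqrt(78))*(-1/17262) = -139775/5754 - 2*I*sqrt(78)/8631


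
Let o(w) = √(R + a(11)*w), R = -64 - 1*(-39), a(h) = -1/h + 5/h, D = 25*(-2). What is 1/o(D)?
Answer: -I*√209/95 ≈ -0.15218*I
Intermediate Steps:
D = -50
a(h) = 4/h
R = -25 (R = -64 + 39 = -25)
o(w) = √(-25 + 4*w/11) (o(w) = √(-25 + (4/11)*w) = √(-25 + (4*(1/11))*w) = √(-25 + 4*w/11))
1/o(D) = 1/(√(-3025 + 44*(-50))/11) = 1/(√(-3025 - 2200)/11) = 1/(√(-5225)/11) = 1/((5*I*√209)/11) = 1/(5*I*√209/11) = -I*√209/95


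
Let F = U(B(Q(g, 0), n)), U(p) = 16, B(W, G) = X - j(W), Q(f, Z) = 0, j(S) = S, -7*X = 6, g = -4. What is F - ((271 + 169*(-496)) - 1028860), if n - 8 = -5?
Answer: 1112429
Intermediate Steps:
n = 3 (n = 8 - 5 = 3)
X = -6/7 (X = -⅐*6 = -6/7 ≈ -0.85714)
B(W, G) = -6/7 - W
F = 16
F - ((271 + 169*(-496)) - 1028860) = 16 - ((271 + 169*(-496)) - 1028860) = 16 - ((271 - 83824) - 1028860) = 16 - (-83553 - 1028860) = 16 - 1*(-1112413) = 16 + 1112413 = 1112429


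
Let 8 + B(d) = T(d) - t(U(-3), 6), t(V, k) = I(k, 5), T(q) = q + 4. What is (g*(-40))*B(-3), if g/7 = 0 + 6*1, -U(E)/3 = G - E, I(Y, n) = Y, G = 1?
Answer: 21840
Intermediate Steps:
T(q) = 4 + q
U(E) = -3 + 3*E (U(E) = -3*(1 - E) = -3 + 3*E)
t(V, k) = k
B(d) = -10 + d (B(d) = -8 + ((4 + d) - 1*6) = -8 + ((4 + d) - 6) = -8 + (-2 + d) = -10 + d)
g = 42 (g = 7*(0 + 6*1) = 7*(0 + 6) = 7*6 = 42)
(g*(-40))*B(-3) = (42*(-40))*(-10 - 3) = -1680*(-13) = 21840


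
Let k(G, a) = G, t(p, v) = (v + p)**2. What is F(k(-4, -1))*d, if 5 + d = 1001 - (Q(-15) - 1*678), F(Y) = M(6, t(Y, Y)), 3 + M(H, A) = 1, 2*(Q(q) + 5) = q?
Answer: -3373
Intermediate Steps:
t(p, v) = (p + v)**2
Q(q) = -5 + q/2
M(H, A) = -2 (M(H, A) = -3 + 1 = -2)
F(Y) = -2
d = 3373/2 (d = -5 + (1001 - ((-5 + (1/2)*(-15)) - 1*678)) = -5 + (1001 - ((-5 - 15/2) - 678)) = -5 + (1001 - (-25/2 - 678)) = -5 + (1001 - 1*(-1381/2)) = -5 + (1001 + 1381/2) = -5 + 3383/2 = 3373/2 ≈ 1686.5)
F(k(-4, -1))*d = -2*3373/2 = -3373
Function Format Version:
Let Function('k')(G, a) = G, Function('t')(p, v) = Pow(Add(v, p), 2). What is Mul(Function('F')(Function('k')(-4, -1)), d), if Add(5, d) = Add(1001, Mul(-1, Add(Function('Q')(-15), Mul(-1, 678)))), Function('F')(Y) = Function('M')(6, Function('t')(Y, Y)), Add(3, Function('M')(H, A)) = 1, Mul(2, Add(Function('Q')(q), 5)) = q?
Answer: -3373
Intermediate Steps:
Function('t')(p, v) = Pow(Add(p, v), 2)
Function('Q')(q) = Add(-5, Mul(Rational(1, 2), q))
Function('M')(H, A) = -2 (Function('M')(H, A) = Add(-3, 1) = -2)
Function('F')(Y) = -2
d = Rational(3373, 2) (d = Add(-5, Add(1001, Mul(-1, Add(Add(-5, Mul(Rational(1, 2), -15)), Mul(-1, 678))))) = Add(-5, Add(1001, Mul(-1, Add(Add(-5, Rational(-15, 2)), -678)))) = Add(-5, Add(1001, Mul(-1, Add(Rational(-25, 2), -678)))) = Add(-5, Add(1001, Mul(-1, Rational(-1381, 2)))) = Add(-5, Add(1001, Rational(1381, 2))) = Add(-5, Rational(3383, 2)) = Rational(3373, 2) ≈ 1686.5)
Mul(Function('F')(Function('k')(-4, -1)), d) = Mul(-2, Rational(3373, 2)) = -3373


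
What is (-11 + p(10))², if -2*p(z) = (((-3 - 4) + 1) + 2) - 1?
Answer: 289/4 ≈ 72.250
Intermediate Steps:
p(z) = 5/2 (p(z) = -((((-3 - 4) + 1) + 2) - 1)/2 = -(((-7 + 1) + 2) - 1)/2 = -((-6 + 2) - 1)/2 = -(-4 - 1)/2 = -½*(-5) = 5/2)
(-11 + p(10))² = (-11 + 5/2)² = (-17/2)² = 289/4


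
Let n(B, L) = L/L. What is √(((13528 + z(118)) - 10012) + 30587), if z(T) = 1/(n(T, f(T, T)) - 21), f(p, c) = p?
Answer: √3410295/10 ≈ 184.67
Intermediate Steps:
n(B, L) = 1
z(T) = -1/20 (z(T) = 1/(1 - 21) = 1/(-20) = -1/20)
√(((13528 + z(118)) - 10012) + 30587) = √(((13528 - 1/20) - 10012) + 30587) = √((270559/20 - 10012) + 30587) = √(70319/20 + 30587) = √(682059/20) = √3410295/10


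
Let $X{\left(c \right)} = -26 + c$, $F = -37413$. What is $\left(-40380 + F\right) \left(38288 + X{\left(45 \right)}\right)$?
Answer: $-2980016451$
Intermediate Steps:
$\left(-40380 + F\right) \left(38288 + X{\left(45 \right)}\right) = \left(-40380 - 37413\right) \left(38288 + \left(-26 + 45\right)\right) = - 77793 \left(38288 + 19\right) = \left(-77793\right) 38307 = -2980016451$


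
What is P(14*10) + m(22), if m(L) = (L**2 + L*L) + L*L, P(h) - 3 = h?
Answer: 1595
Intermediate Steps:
P(h) = 3 + h
m(L) = 3*L**2 (m(L) = (L**2 + L**2) + L**2 = 2*L**2 + L**2 = 3*L**2)
P(14*10) + m(22) = (3 + 14*10) + 3*22**2 = (3 + 140) + 3*484 = 143 + 1452 = 1595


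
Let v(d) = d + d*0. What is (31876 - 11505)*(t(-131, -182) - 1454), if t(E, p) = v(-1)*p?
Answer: -25911912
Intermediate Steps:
v(d) = d (v(d) = d + 0 = d)
t(E, p) = -p
(31876 - 11505)*(t(-131, -182) - 1454) = (31876 - 11505)*(-1*(-182) - 1454) = 20371*(182 - 1454) = 20371*(-1272) = -25911912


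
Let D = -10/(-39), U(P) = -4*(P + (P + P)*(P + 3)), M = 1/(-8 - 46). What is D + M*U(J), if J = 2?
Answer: 662/351 ≈ 1.8860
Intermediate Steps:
M = -1/54 (M = 1/(-54) = -1/54 ≈ -0.018519)
U(P) = -4*P - 8*P*(3 + P) (U(P) = -4*(P + (2*P)*(3 + P)) = -4*(P + 2*P*(3 + P)) = -4*P - 8*P*(3 + P))
D = 10/39 (D = -10*(-1/39) = 10/39 ≈ 0.25641)
D + M*U(J) = 10/39 - (-2)*2*(7 + 2*2)/27 = 10/39 - (-2)*2*(7 + 4)/27 = 10/39 - (-2)*2*11/27 = 10/39 - 1/54*(-88) = 10/39 + 44/27 = 662/351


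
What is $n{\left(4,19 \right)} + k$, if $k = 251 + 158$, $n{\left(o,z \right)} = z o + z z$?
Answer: $846$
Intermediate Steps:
$n{\left(o,z \right)} = z^{2} + o z$ ($n{\left(o,z \right)} = o z + z^{2} = z^{2} + o z$)
$k = 409$
$n{\left(4,19 \right)} + k = 19 \left(4 + 19\right) + 409 = 19 \cdot 23 + 409 = 437 + 409 = 846$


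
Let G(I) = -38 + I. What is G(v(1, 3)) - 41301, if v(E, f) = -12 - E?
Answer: -41352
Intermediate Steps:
G(v(1, 3)) - 41301 = (-38 + (-12 - 1*1)) - 41301 = (-38 + (-12 - 1)) - 41301 = (-38 - 13) - 41301 = -51 - 41301 = -41352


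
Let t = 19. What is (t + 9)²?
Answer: 784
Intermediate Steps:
(t + 9)² = (19 + 9)² = 28² = 784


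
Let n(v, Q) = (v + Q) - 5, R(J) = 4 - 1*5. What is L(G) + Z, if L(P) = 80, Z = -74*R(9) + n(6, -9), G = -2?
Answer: 146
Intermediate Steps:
R(J) = -1 (R(J) = 4 - 5 = -1)
n(v, Q) = -5 + Q + v (n(v, Q) = (Q + v) - 5 = -5 + Q + v)
Z = 66 (Z = -74*(-1) + (-5 - 9 + 6) = 74 - 8 = 66)
L(G) + Z = 80 + 66 = 146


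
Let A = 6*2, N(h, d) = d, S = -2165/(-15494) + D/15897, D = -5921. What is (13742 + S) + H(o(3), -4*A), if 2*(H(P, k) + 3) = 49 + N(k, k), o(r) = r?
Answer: 1692046532146/123154059 ≈ 13739.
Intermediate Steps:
S = -57322969/246308118 (S = -2165/(-15494) - 5921/15897 = -2165*(-1/15494) - 5921*1/15897 = 2165/15494 - 5921/15897 = -57322969/246308118 ≈ -0.23273)
A = 12
H(P, k) = 43/2 + k/2 (H(P, k) = -3 + (49 + k)/2 = -3 + (49/2 + k/2) = 43/2 + k/2)
(13742 + S) + H(o(3), -4*A) = (13742 - 57322969/246308118) + (43/2 + (-4*12)/2) = 3384708834587/246308118 + (43/2 + (½)*(-48)) = 3384708834587/246308118 + (43/2 - 24) = 3384708834587/246308118 - 5/2 = 1692046532146/123154059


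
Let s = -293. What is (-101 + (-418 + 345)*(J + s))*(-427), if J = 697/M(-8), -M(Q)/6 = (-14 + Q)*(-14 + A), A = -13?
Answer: -32418400651/3564 ≈ -9.0961e+6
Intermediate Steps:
M(Q) = -2268 + 162*Q (M(Q) = -6*(-14 + Q)*(-14 - 13) = -6*(-14 + Q)*(-27) = -6*(378 - 27*Q) = -2268 + 162*Q)
J = -697/3564 (J = 697/(-2268 + 162*(-8)) = 697/(-2268 - 1296) = 697/(-3564) = 697*(-1/3564) = -697/3564 ≈ -0.19557)
(-101 + (-418 + 345)*(J + s))*(-427) = (-101 + (-418 + 345)*(-697/3564 - 293))*(-427) = (-101 - 73*(-1044949/3564))*(-427) = (-101 + 76281277/3564)*(-427) = (75921313/3564)*(-427) = -32418400651/3564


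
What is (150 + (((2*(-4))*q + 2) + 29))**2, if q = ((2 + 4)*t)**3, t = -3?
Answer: 2193704569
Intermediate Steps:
q = -5832 (q = ((2 + 4)*(-3))**3 = (6*(-3))**3 = (-18)**3 = -5832)
(150 + (((2*(-4))*q + 2) + 29))**2 = (150 + (((2*(-4))*(-5832) + 2) + 29))**2 = (150 + ((-8*(-5832) + 2) + 29))**2 = (150 + ((46656 + 2) + 29))**2 = (150 + (46658 + 29))**2 = (150 + 46687)**2 = 46837**2 = 2193704569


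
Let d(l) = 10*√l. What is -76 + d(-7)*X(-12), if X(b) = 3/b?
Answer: -76 - 5*I*√7/2 ≈ -76.0 - 6.6144*I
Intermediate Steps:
-76 + d(-7)*X(-12) = -76 + (10*√(-7))*(3/(-12)) = -76 + (10*(I*√7))*(3*(-1/12)) = -76 + (10*I*√7)*(-¼) = -76 - 5*I*√7/2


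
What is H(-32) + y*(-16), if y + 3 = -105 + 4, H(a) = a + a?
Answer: 1600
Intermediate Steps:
H(a) = 2*a
y = -104 (y = -3 + (-105 + 4) = -3 - 101 = -104)
H(-32) + y*(-16) = 2*(-32) - 104*(-16) = -64 + 1664 = 1600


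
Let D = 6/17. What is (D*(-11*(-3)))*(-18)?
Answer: -3564/17 ≈ -209.65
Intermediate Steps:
D = 6/17 (D = 6*(1/17) = 6/17 ≈ 0.35294)
(D*(-11*(-3)))*(-18) = (6*(-11*(-3))/17)*(-18) = ((6/17)*33)*(-18) = (198/17)*(-18) = -3564/17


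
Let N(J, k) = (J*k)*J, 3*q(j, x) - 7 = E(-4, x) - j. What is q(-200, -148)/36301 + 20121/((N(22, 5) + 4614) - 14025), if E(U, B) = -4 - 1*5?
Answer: -729951015/253780291 ≈ -2.8763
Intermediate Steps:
E(U, B) = -9 (E(U, B) = -4 - 5 = -9)
q(j, x) = -⅔ - j/3 (q(j, x) = 7/3 + (-9 - j)/3 = 7/3 + (-3 - j/3) = -⅔ - j/3)
N(J, k) = k*J²
q(-200, -148)/36301 + 20121/((N(22, 5) + 4614) - 14025) = (-⅔ - ⅓*(-200))/36301 + 20121/((5*22² + 4614) - 14025) = (-⅔ + 200/3)*(1/36301) + 20121/((5*484 + 4614) - 14025) = 66*(1/36301) + 20121/((2420 + 4614) - 14025) = 66/36301 + 20121/(7034 - 14025) = 66/36301 + 20121/(-6991) = 66/36301 + 20121*(-1/6991) = 66/36301 - 20121/6991 = -729951015/253780291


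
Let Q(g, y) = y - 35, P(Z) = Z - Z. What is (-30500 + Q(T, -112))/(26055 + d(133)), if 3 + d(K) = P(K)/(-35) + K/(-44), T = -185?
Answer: -1348468/1146155 ≈ -1.1765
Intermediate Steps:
P(Z) = 0
Q(g, y) = -35 + y
d(K) = -3 - K/44 (d(K) = -3 + (0/(-35) + K/(-44)) = -3 + (0*(-1/35) + K*(-1/44)) = -3 + (0 - K/44) = -3 - K/44)
(-30500 + Q(T, -112))/(26055 + d(133)) = (-30500 + (-35 - 112))/(26055 + (-3 - 1/44*133)) = (-30500 - 147)/(26055 + (-3 - 133/44)) = -30647/(26055 - 265/44) = -30647/1146155/44 = -30647*44/1146155 = -1348468/1146155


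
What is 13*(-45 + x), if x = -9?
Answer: -702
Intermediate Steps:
13*(-45 + x) = 13*(-45 - 9) = 13*(-54) = -702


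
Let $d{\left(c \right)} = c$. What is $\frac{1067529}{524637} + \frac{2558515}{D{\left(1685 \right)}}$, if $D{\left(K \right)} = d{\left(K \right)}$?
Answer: $\frac{89606028028}{58934223} \approx 1520.4$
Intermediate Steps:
$D{\left(K \right)} = K$
$\frac{1067529}{524637} + \frac{2558515}{D{\left(1685 \right)}} = \frac{1067529}{524637} + \frac{2558515}{1685} = 1067529 \cdot \frac{1}{524637} + 2558515 \cdot \frac{1}{1685} = \frac{355843}{174879} + \frac{511703}{337} = \frac{89606028028}{58934223}$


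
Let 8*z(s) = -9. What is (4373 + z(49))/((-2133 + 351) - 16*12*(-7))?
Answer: -34975/3504 ≈ -9.9814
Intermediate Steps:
z(s) = -9/8 (z(s) = (⅛)*(-9) = -9/8)
(4373 + z(49))/((-2133 + 351) - 16*12*(-7)) = (4373 - 9/8)/((-2133 + 351) - 16*12*(-7)) = 34975/(8*(-1782 - 192*(-7))) = 34975/(8*(-1782 + 1344)) = (34975/8)/(-438) = (34975/8)*(-1/438) = -34975/3504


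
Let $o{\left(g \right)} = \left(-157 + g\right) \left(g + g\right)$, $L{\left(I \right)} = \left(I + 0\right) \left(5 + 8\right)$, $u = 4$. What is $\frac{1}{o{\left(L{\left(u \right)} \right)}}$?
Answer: $- \frac{1}{10920} \approx -9.1575 \cdot 10^{-5}$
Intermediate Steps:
$L{\left(I \right)} = 13 I$ ($L{\left(I \right)} = I 13 = 13 I$)
$o{\left(g \right)} = 2 g \left(-157 + g\right)$ ($o{\left(g \right)} = \left(-157 + g\right) 2 g = 2 g \left(-157 + g\right)$)
$\frac{1}{o{\left(L{\left(u \right)} \right)}} = \frac{1}{2 \cdot 13 \cdot 4 \left(-157 + 13 \cdot 4\right)} = \frac{1}{2 \cdot 52 \left(-157 + 52\right)} = \frac{1}{2 \cdot 52 \left(-105\right)} = \frac{1}{-10920} = - \frac{1}{10920}$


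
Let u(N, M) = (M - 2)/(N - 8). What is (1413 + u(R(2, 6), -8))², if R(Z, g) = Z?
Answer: 18011536/9 ≈ 2.0013e+6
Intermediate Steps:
u(N, M) = (-2 + M)/(-8 + N)
(1413 + u(R(2, 6), -8))² = (1413 + (-2 - 8)/(-8 + 2))² = (1413 - 10/(-6))² = (1413 - ⅙*(-10))² = (1413 + 5/3)² = (4244/3)² = 18011536/9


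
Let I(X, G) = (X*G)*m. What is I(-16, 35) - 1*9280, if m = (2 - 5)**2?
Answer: -14320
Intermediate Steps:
m = 9 (m = (-3)**2 = 9)
I(X, G) = 9*G*X (I(X, G) = (X*G)*9 = (G*X)*9 = 9*G*X)
I(-16, 35) - 1*9280 = 9*35*(-16) - 1*9280 = -5040 - 9280 = -14320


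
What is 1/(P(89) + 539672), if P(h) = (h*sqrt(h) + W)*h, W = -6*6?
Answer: 536468/282213855575 - 7921*sqrt(89)/282213855575 ≈ 1.6361e-6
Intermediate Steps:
W = -36
P(h) = h*(-36 + h**(3/2)) (P(h) = (h*sqrt(h) - 36)*h = (h**(3/2) - 36)*h = (-36 + h**(3/2))*h = h*(-36 + h**(3/2)))
1/(P(89) + 539672) = 1/((89**(5/2) - 36*89) + 539672) = 1/((7921*sqrt(89) - 3204) + 539672) = 1/((-3204 + 7921*sqrt(89)) + 539672) = 1/(536468 + 7921*sqrt(89))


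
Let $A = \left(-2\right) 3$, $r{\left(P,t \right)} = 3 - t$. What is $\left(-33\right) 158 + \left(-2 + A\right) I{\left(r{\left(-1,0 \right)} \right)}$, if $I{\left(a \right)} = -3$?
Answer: $-5190$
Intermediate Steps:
$A = -6$
$\left(-33\right) 158 + \left(-2 + A\right) I{\left(r{\left(-1,0 \right)} \right)} = \left(-33\right) 158 + \left(-2 - 6\right) \left(-3\right) = -5214 - -24 = -5214 + 24 = -5190$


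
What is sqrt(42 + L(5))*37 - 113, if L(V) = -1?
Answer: -113 + 37*sqrt(41) ≈ 123.92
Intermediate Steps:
sqrt(42 + L(5))*37 - 113 = sqrt(42 - 1)*37 - 113 = sqrt(41)*37 - 113 = 37*sqrt(41) - 113 = -113 + 37*sqrt(41)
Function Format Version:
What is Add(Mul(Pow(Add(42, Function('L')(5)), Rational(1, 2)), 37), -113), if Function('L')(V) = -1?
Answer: Add(-113, Mul(37, Pow(41, Rational(1, 2)))) ≈ 123.92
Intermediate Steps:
Add(Mul(Pow(Add(42, Function('L')(5)), Rational(1, 2)), 37), -113) = Add(Mul(Pow(Add(42, -1), Rational(1, 2)), 37), -113) = Add(Mul(Pow(41, Rational(1, 2)), 37), -113) = Add(Mul(37, Pow(41, Rational(1, 2))), -113) = Add(-113, Mul(37, Pow(41, Rational(1, 2))))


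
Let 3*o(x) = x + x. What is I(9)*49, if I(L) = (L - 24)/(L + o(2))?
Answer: -2205/31 ≈ -71.129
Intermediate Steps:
o(x) = 2*x/3 (o(x) = (x + x)/3 = (2*x)/3 = 2*x/3)
I(L) = (-24 + L)/(4/3 + L) (I(L) = (L - 24)/(L + (⅔)*2) = (-24 + L)/(L + 4/3) = (-24 + L)/(4/3 + L))
I(9)*49 = (3*(-24 + 9)/(4 + 3*9))*49 = (3*(-15)/(4 + 27))*49 = (3*(-15)/31)*49 = (3*(1/31)*(-15))*49 = -45/31*49 = -2205/31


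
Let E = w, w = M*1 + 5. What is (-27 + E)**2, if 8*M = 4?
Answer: 1849/4 ≈ 462.25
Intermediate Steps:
M = 1/2 (M = (1/8)*4 = 1/2 ≈ 0.50000)
w = 11/2 (w = (1/2)*1 + 5 = 1/2 + 5 = 11/2 ≈ 5.5000)
E = 11/2 ≈ 5.5000
(-27 + E)**2 = (-27 + 11/2)**2 = (-43/2)**2 = 1849/4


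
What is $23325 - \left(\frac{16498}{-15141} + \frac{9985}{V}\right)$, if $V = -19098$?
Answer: $\frac{2248396330513}{96387606} \approx 23327.0$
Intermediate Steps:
$23325 - \left(\frac{16498}{-15141} + \frac{9985}{V}\right) = 23325 - \left(\frac{16498}{-15141} + \frac{9985}{-19098}\right) = 23325 - \left(16498 \left(- \frac{1}{15141}\right) + 9985 \left(- \frac{1}{19098}\right)\right) = 23325 - \left(- \frac{16498}{15141} - \frac{9985}{19098}\right) = 23325 - - \frac{155420563}{96387606} = 23325 + \frac{155420563}{96387606} = \frac{2248396330513}{96387606}$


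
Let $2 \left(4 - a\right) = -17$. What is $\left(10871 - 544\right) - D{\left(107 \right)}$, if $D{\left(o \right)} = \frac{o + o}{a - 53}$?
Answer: $\frac{836915}{81} \approx 10332.0$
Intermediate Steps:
$a = \frac{25}{2}$ ($a = 4 - - \frac{17}{2} = 4 + \frac{17}{2} = \frac{25}{2} \approx 12.5$)
$D{\left(o \right)} = - \frac{4 o}{81}$ ($D{\left(o \right)} = \frac{o + o}{\frac{25}{2} - 53} = \frac{2 o}{- \frac{81}{2}} = 2 o \left(- \frac{2}{81}\right) = - \frac{4 o}{81}$)
$\left(10871 - 544\right) - D{\left(107 \right)} = \left(10871 - 544\right) - \left(- \frac{4}{81}\right) 107 = \left(10871 - 544\right) - - \frac{428}{81} = 10327 + \frac{428}{81} = \frac{836915}{81}$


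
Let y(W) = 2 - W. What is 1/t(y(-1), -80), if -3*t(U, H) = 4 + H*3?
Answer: 3/236 ≈ 0.012712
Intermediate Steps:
t(U, H) = -4/3 - H (t(U, H) = -(4 + H*3)/3 = -(4 + 3*H)/3 = -4/3 - H)
1/t(y(-1), -80) = 1/(-4/3 - 1*(-80)) = 1/(-4/3 + 80) = 1/(236/3) = 3/236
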